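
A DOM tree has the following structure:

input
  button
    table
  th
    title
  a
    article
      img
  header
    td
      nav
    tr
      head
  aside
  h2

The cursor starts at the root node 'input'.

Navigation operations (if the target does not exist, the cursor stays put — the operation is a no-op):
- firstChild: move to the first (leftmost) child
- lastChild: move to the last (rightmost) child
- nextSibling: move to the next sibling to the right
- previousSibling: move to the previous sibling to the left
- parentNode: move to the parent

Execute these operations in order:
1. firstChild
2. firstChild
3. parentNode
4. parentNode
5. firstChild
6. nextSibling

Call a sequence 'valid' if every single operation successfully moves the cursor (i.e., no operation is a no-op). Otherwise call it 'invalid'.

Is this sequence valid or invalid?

Answer: valid

Derivation:
After 1 (firstChild): button
After 2 (firstChild): table
After 3 (parentNode): button
After 4 (parentNode): input
After 5 (firstChild): button
After 6 (nextSibling): th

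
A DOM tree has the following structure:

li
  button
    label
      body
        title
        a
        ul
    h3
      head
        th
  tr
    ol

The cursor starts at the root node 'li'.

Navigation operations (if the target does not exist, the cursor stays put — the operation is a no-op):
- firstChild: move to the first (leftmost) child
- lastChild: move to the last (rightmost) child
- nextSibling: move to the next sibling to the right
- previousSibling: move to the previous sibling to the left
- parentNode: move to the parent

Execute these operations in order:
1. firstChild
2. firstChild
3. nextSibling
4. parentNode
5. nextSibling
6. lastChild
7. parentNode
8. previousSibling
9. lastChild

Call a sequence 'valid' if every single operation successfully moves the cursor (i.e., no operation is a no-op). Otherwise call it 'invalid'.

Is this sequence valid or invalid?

Answer: valid

Derivation:
After 1 (firstChild): button
After 2 (firstChild): label
After 3 (nextSibling): h3
After 4 (parentNode): button
After 5 (nextSibling): tr
After 6 (lastChild): ol
After 7 (parentNode): tr
After 8 (previousSibling): button
After 9 (lastChild): h3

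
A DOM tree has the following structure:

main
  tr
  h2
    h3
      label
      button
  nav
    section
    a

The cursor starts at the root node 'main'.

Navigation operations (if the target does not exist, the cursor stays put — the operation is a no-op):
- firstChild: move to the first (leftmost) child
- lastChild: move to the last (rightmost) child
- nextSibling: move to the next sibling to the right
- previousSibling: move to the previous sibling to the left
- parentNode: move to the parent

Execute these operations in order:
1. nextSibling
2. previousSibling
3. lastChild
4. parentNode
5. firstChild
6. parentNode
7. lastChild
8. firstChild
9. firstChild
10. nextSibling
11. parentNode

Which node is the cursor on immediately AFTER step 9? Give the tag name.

Answer: section

Derivation:
After 1 (nextSibling): main (no-op, stayed)
After 2 (previousSibling): main (no-op, stayed)
After 3 (lastChild): nav
After 4 (parentNode): main
After 5 (firstChild): tr
After 6 (parentNode): main
After 7 (lastChild): nav
After 8 (firstChild): section
After 9 (firstChild): section (no-op, stayed)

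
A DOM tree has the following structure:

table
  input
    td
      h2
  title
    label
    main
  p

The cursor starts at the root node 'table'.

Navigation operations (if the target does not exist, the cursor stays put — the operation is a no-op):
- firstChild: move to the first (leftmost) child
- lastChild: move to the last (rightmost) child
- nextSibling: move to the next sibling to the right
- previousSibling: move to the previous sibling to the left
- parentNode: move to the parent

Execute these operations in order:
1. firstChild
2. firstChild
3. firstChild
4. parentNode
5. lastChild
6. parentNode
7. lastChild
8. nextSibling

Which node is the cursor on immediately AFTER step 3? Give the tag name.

After 1 (firstChild): input
After 2 (firstChild): td
After 3 (firstChild): h2

Answer: h2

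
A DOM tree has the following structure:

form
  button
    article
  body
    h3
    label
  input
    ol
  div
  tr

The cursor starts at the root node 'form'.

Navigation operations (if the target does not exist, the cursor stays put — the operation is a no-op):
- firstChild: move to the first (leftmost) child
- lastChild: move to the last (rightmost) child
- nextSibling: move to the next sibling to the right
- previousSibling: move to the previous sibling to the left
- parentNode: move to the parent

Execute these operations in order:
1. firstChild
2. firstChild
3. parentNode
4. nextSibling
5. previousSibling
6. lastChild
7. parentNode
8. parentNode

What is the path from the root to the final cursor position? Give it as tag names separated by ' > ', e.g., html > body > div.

Answer: form

Derivation:
After 1 (firstChild): button
After 2 (firstChild): article
After 3 (parentNode): button
After 4 (nextSibling): body
After 5 (previousSibling): button
After 6 (lastChild): article
After 7 (parentNode): button
After 8 (parentNode): form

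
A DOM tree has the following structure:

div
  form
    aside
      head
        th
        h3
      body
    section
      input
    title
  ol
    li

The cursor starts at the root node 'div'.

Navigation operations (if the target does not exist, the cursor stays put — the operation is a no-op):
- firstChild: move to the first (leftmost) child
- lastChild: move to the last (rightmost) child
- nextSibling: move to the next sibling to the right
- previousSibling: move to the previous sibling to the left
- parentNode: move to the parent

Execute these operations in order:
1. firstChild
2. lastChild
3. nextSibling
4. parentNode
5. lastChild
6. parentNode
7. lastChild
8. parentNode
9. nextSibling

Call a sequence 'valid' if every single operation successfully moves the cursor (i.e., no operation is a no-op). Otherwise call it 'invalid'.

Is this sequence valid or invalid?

Answer: invalid

Derivation:
After 1 (firstChild): form
After 2 (lastChild): title
After 3 (nextSibling): title (no-op, stayed)
After 4 (parentNode): form
After 5 (lastChild): title
After 6 (parentNode): form
After 7 (lastChild): title
After 8 (parentNode): form
After 9 (nextSibling): ol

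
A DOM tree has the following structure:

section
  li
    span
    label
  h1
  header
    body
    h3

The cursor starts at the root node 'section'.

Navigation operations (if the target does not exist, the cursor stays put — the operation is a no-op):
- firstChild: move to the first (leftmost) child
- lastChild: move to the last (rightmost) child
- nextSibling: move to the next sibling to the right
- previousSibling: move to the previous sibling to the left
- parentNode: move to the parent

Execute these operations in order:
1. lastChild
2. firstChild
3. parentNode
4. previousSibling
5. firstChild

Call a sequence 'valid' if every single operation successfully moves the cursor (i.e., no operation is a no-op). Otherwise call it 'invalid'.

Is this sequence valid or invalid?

After 1 (lastChild): header
After 2 (firstChild): body
After 3 (parentNode): header
After 4 (previousSibling): h1
After 5 (firstChild): h1 (no-op, stayed)

Answer: invalid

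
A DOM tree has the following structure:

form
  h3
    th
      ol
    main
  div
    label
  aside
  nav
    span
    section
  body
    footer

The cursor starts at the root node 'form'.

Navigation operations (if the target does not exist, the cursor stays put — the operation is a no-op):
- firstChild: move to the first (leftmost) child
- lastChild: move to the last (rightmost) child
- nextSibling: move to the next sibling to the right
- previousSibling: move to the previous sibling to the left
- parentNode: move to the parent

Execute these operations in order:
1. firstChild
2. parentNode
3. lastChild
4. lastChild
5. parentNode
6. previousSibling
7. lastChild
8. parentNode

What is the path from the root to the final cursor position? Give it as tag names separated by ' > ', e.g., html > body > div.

Answer: form > nav

Derivation:
After 1 (firstChild): h3
After 2 (parentNode): form
After 3 (lastChild): body
After 4 (lastChild): footer
After 5 (parentNode): body
After 6 (previousSibling): nav
After 7 (lastChild): section
After 8 (parentNode): nav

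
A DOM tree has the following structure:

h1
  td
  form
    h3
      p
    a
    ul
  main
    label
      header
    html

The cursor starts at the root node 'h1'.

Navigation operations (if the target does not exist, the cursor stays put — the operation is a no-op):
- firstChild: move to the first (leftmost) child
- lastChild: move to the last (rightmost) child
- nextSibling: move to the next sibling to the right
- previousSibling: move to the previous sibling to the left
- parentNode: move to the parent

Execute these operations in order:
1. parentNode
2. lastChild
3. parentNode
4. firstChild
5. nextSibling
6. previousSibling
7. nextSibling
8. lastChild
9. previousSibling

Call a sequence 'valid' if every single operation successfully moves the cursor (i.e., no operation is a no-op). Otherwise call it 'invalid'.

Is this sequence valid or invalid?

After 1 (parentNode): h1 (no-op, stayed)
After 2 (lastChild): main
After 3 (parentNode): h1
After 4 (firstChild): td
After 5 (nextSibling): form
After 6 (previousSibling): td
After 7 (nextSibling): form
After 8 (lastChild): ul
After 9 (previousSibling): a

Answer: invalid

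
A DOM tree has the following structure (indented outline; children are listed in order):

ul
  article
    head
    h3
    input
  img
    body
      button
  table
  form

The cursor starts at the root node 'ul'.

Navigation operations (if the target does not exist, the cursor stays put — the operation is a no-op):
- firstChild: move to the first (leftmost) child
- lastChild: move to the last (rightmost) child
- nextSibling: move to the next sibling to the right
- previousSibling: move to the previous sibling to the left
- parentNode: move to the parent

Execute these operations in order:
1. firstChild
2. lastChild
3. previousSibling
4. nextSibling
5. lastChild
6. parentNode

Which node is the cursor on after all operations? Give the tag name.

Answer: article

Derivation:
After 1 (firstChild): article
After 2 (lastChild): input
After 3 (previousSibling): h3
After 4 (nextSibling): input
After 5 (lastChild): input (no-op, stayed)
After 6 (parentNode): article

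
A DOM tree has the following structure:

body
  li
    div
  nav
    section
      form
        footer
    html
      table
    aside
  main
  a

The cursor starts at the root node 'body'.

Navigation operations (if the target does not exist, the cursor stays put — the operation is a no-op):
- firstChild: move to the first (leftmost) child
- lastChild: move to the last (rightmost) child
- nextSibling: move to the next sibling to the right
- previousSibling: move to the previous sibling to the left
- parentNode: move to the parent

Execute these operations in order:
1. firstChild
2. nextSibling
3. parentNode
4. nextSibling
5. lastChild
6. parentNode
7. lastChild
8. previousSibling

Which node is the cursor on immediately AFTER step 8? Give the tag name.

Answer: main

Derivation:
After 1 (firstChild): li
After 2 (nextSibling): nav
After 3 (parentNode): body
After 4 (nextSibling): body (no-op, stayed)
After 5 (lastChild): a
After 6 (parentNode): body
After 7 (lastChild): a
After 8 (previousSibling): main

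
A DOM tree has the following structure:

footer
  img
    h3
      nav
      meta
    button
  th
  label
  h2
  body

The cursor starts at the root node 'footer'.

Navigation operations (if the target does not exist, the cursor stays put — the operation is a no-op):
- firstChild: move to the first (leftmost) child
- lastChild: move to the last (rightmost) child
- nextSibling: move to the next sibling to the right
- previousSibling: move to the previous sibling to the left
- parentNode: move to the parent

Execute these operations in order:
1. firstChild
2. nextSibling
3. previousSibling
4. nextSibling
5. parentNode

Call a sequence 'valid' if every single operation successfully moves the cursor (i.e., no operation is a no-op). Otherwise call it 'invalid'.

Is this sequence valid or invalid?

Answer: valid

Derivation:
After 1 (firstChild): img
After 2 (nextSibling): th
After 3 (previousSibling): img
After 4 (nextSibling): th
After 5 (parentNode): footer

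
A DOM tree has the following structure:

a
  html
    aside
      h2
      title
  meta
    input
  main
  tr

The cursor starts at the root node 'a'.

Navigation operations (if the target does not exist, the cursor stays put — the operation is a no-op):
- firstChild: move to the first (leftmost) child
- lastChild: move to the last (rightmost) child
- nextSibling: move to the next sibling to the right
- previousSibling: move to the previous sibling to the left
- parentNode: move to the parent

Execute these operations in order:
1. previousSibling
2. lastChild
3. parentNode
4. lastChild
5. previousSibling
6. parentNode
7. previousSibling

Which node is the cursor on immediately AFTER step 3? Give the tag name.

After 1 (previousSibling): a (no-op, stayed)
After 2 (lastChild): tr
After 3 (parentNode): a

Answer: a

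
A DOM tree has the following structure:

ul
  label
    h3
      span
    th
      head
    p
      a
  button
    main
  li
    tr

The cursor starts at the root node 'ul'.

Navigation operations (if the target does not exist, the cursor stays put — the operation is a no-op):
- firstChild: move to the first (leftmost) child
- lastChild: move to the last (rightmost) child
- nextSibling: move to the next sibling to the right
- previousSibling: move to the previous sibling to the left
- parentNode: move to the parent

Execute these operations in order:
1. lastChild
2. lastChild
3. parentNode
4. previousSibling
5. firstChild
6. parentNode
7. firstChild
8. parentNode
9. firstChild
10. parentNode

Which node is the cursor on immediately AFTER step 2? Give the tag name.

Answer: tr

Derivation:
After 1 (lastChild): li
After 2 (lastChild): tr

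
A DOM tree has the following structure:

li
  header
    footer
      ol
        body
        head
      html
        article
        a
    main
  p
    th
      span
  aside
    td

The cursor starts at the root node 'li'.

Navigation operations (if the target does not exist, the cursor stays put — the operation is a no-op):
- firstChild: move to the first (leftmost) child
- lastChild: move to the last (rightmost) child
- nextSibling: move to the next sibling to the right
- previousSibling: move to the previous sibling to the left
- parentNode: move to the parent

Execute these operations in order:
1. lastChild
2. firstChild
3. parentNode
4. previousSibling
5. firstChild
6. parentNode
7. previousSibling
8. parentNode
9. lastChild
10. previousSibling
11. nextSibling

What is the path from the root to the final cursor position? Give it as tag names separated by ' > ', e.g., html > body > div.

After 1 (lastChild): aside
After 2 (firstChild): td
After 3 (parentNode): aside
After 4 (previousSibling): p
After 5 (firstChild): th
After 6 (parentNode): p
After 7 (previousSibling): header
After 8 (parentNode): li
After 9 (lastChild): aside
After 10 (previousSibling): p
After 11 (nextSibling): aside

Answer: li > aside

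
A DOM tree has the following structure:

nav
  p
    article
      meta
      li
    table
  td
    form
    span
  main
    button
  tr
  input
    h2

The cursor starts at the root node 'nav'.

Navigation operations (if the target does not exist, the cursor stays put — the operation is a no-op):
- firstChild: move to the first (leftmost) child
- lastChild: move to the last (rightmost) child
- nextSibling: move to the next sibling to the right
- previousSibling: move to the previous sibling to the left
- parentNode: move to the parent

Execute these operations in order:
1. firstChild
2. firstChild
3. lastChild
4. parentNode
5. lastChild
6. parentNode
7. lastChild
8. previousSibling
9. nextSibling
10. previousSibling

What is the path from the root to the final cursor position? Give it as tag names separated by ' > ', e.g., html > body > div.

After 1 (firstChild): p
After 2 (firstChild): article
After 3 (lastChild): li
After 4 (parentNode): article
After 5 (lastChild): li
After 6 (parentNode): article
After 7 (lastChild): li
After 8 (previousSibling): meta
After 9 (nextSibling): li
After 10 (previousSibling): meta

Answer: nav > p > article > meta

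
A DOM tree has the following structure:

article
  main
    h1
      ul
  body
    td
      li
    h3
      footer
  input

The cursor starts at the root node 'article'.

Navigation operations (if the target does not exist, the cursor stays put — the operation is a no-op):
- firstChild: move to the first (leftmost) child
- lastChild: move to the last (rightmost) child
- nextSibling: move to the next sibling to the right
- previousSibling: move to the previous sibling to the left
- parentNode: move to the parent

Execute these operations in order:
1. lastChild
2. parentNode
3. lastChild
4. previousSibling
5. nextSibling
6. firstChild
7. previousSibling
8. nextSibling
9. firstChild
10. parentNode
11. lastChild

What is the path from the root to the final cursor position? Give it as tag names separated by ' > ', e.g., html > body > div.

Answer: article > input

Derivation:
After 1 (lastChild): input
After 2 (parentNode): article
After 3 (lastChild): input
After 4 (previousSibling): body
After 5 (nextSibling): input
After 6 (firstChild): input (no-op, stayed)
After 7 (previousSibling): body
After 8 (nextSibling): input
After 9 (firstChild): input (no-op, stayed)
After 10 (parentNode): article
After 11 (lastChild): input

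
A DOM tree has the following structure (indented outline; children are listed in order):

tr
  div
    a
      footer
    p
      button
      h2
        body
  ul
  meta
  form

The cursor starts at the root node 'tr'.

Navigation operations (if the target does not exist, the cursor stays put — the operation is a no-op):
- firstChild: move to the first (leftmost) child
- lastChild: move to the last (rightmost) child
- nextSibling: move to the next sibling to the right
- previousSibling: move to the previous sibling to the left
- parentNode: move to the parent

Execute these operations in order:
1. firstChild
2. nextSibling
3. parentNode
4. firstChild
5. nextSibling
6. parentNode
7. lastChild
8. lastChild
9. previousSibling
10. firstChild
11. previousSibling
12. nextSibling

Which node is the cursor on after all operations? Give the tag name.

After 1 (firstChild): div
After 2 (nextSibling): ul
After 3 (parentNode): tr
After 4 (firstChild): div
After 5 (nextSibling): ul
After 6 (parentNode): tr
After 7 (lastChild): form
After 8 (lastChild): form (no-op, stayed)
After 9 (previousSibling): meta
After 10 (firstChild): meta (no-op, stayed)
After 11 (previousSibling): ul
After 12 (nextSibling): meta

Answer: meta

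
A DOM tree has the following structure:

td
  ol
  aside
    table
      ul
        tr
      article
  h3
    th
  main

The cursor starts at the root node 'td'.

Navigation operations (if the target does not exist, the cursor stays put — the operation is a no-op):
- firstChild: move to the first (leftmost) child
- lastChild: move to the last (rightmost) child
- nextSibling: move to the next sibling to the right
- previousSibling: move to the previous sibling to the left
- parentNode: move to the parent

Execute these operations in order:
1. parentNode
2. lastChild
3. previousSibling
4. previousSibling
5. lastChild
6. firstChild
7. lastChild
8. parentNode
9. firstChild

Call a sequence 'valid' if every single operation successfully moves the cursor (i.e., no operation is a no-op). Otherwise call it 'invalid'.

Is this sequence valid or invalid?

Answer: invalid

Derivation:
After 1 (parentNode): td (no-op, stayed)
After 2 (lastChild): main
After 3 (previousSibling): h3
After 4 (previousSibling): aside
After 5 (lastChild): table
After 6 (firstChild): ul
After 7 (lastChild): tr
After 8 (parentNode): ul
After 9 (firstChild): tr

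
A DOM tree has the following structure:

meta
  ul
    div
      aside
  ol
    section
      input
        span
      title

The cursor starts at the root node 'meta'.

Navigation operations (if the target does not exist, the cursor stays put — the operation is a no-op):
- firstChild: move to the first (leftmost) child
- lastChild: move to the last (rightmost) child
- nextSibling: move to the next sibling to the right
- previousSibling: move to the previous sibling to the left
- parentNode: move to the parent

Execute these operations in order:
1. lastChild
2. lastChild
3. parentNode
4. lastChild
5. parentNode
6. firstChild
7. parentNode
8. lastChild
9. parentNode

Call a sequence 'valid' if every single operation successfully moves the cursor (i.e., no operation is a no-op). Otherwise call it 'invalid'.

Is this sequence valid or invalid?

After 1 (lastChild): ol
After 2 (lastChild): section
After 3 (parentNode): ol
After 4 (lastChild): section
After 5 (parentNode): ol
After 6 (firstChild): section
After 7 (parentNode): ol
After 8 (lastChild): section
After 9 (parentNode): ol

Answer: valid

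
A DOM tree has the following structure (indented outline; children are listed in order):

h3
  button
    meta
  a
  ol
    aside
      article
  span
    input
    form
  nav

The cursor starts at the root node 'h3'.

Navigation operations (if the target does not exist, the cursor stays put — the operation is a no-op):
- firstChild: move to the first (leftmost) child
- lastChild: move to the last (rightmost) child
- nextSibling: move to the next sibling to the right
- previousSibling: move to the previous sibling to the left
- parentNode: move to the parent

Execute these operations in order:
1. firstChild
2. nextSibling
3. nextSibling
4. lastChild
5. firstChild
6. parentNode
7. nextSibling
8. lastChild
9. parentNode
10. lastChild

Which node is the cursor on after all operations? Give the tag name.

Answer: article

Derivation:
After 1 (firstChild): button
After 2 (nextSibling): a
After 3 (nextSibling): ol
After 4 (lastChild): aside
After 5 (firstChild): article
After 6 (parentNode): aside
After 7 (nextSibling): aside (no-op, stayed)
After 8 (lastChild): article
After 9 (parentNode): aside
After 10 (lastChild): article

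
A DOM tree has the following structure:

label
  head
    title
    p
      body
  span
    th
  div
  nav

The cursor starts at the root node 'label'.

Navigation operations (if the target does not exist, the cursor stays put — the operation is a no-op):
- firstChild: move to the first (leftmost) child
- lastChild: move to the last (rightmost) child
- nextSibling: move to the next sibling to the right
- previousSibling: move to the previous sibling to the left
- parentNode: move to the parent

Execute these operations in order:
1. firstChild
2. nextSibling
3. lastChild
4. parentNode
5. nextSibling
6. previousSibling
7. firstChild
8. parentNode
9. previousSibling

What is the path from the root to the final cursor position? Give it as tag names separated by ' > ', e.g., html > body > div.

After 1 (firstChild): head
After 2 (nextSibling): span
After 3 (lastChild): th
After 4 (parentNode): span
After 5 (nextSibling): div
After 6 (previousSibling): span
After 7 (firstChild): th
After 8 (parentNode): span
After 9 (previousSibling): head

Answer: label > head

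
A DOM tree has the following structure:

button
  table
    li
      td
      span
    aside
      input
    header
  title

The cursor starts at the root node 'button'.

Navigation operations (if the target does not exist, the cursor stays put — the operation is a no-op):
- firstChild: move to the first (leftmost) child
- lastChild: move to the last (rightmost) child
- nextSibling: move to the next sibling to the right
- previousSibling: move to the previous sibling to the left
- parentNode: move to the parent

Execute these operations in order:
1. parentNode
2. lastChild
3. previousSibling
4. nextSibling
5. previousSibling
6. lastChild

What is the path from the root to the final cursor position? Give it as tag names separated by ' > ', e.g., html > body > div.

Answer: button > table > header

Derivation:
After 1 (parentNode): button (no-op, stayed)
After 2 (lastChild): title
After 3 (previousSibling): table
After 4 (nextSibling): title
After 5 (previousSibling): table
After 6 (lastChild): header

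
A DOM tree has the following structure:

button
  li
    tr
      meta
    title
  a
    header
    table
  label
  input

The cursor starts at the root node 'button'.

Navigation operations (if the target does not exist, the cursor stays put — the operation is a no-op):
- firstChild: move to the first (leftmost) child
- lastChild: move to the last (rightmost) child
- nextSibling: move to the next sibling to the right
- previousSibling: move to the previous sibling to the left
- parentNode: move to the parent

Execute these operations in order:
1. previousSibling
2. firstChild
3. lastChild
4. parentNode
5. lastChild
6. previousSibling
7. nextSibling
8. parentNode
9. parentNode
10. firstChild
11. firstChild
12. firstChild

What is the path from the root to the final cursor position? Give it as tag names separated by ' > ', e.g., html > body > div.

Answer: button > li > tr > meta

Derivation:
After 1 (previousSibling): button (no-op, stayed)
After 2 (firstChild): li
After 3 (lastChild): title
After 4 (parentNode): li
After 5 (lastChild): title
After 6 (previousSibling): tr
After 7 (nextSibling): title
After 8 (parentNode): li
After 9 (parentNode): button
After 10 (firstChild): li
After 11 (firstChild): tr
After 12 (firstChild): meta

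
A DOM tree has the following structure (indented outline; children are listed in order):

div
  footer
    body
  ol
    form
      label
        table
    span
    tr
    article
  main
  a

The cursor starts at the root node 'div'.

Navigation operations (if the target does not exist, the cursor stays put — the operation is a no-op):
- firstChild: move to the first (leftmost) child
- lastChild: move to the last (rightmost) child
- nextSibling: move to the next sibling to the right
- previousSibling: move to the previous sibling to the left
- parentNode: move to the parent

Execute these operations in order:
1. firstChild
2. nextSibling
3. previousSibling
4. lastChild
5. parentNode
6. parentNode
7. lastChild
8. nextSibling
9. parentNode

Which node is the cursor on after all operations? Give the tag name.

Answer: div

Derivation:
After 1 (firstChild): footer
After 2 (nextSibling): ol
After 3 (previousSibling): footer
After 4 (lastChild): body
After 5 (parentNode): footer
After 6 (parentNode): div
After 7 (lastChild): a
After 8 (nextSibling): a (no-op, stayed)
After 9 (parentNode): div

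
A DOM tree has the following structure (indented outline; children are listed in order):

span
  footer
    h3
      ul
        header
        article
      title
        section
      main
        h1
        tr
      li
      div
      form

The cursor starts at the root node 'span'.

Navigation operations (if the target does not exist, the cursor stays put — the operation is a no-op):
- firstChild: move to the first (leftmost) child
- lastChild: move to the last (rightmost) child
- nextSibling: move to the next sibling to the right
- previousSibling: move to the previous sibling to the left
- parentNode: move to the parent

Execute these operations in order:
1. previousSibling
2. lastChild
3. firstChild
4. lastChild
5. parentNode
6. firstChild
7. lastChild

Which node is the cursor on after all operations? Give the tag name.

Answer: article

Derivation:
After 1 (previousSibling): span (no-op, stayed)
After 2 (lastChild): footer
After 3 (firstChild): h3
After 4 (lastChild): form
After 5 (parentNode): h3
After 6 (firstChild): ul
After 7 (lastChild): article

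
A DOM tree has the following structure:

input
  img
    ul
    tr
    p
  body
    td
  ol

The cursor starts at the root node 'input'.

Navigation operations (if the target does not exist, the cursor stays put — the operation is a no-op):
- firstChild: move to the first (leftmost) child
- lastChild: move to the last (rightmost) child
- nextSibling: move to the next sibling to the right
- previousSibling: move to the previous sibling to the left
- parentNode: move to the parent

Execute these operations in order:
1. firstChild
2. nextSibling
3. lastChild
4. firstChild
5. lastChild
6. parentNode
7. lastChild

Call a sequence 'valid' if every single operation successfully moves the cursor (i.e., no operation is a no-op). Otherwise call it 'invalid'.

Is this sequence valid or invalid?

After 1 (firstChild): img
After 2 (nextSibling): body
After 3 (lastChild): td
After 4 (firstChild): td (no-op, stayed)
After 5 (lastChild): td (no-op, stayed)
After 6 (parentNode): body
After 7 (lastChild): td

Answer: invalid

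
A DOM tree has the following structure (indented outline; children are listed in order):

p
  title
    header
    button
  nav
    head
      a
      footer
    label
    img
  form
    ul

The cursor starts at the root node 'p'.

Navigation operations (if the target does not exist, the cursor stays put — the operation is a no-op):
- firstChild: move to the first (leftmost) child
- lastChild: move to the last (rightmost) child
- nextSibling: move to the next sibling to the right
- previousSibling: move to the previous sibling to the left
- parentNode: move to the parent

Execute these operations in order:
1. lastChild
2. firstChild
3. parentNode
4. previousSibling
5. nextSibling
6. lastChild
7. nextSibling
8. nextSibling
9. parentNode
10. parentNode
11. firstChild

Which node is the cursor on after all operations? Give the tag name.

Answer: title

Derivation:
After 1 (lastChild): form
After 2 (firstChild): ul
After 3 (parentNode): form
After 4 (previousSibling): nav
After 5 (nextSibling): form
After 6 (lastChild): ul
After 7 (nextSibling): ul (no-op, stayed)
After 8 (nextSibling): ul (no-op, stayed)
After 9 (parentNode): form
After 10 (parentNode): p
After 11 (firstChild): title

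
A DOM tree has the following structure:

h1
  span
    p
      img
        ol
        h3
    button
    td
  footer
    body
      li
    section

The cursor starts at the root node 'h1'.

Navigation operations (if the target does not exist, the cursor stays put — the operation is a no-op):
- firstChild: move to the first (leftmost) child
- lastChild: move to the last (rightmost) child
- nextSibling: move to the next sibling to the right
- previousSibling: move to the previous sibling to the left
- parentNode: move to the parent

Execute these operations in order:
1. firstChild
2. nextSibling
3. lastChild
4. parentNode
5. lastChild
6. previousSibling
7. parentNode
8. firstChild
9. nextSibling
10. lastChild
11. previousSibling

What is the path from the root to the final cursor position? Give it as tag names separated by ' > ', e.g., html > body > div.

Answer: h1 > footer > body

Derivation:
After 1 (firstChild): span
After 2 (nextSibling): footer
After 3 (lastChild): section
After 4 (parentNode): footer
After 5 (lastChild): section
After 6 (previousSibling): body
After 7 (parentNode): footer
After 8 (firstChild): body
After 9 (nextSibling): section
After 10 (lastChild): section (no-op, stayed)
After 11 (previousSibling): body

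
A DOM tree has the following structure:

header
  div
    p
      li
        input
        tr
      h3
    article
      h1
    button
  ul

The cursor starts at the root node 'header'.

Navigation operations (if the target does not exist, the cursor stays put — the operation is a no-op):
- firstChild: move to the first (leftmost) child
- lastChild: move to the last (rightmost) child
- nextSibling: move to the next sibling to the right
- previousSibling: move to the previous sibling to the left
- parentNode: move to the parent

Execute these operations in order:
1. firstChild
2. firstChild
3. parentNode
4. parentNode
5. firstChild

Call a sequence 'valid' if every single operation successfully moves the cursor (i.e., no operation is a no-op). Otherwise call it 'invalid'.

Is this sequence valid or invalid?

Answer: valid

Derivation:
After 1 (firstChild): div
After 2 (firstChild): p
After 3 (parentNode): div
After 4 (parentNode): header
After 5 (firstChild): div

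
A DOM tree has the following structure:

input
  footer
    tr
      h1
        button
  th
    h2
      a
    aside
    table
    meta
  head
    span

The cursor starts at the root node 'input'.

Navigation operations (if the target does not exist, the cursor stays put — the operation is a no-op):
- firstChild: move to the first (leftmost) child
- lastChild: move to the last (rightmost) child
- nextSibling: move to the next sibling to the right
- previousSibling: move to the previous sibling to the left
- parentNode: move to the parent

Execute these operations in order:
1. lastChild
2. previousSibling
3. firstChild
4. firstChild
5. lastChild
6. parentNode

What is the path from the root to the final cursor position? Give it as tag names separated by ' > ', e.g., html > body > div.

After 1 (lastChild): head
After 2 (previousSibling): th
After 3 (firstChild): h2
After 4 (firstChild): a
After 5 (lastChild): a (no-op, stayed)
After 6 (parentNode): h2

Answer: input > th > h2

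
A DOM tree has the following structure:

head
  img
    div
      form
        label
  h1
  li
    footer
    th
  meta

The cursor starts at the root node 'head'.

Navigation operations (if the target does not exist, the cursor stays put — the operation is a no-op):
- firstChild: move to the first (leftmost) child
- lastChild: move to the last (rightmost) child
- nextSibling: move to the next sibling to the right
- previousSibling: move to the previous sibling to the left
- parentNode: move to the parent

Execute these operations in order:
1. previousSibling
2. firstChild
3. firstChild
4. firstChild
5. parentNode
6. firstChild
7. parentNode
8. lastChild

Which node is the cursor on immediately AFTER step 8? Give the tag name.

Answer: form

Derivation:
After 1 (previousSibling): head (no-op, stayed)
After 2 (firstChild): img
After 3 (firstChild): div
After 4 (firstChild): form
After 5 (parentNode): div
After 6 (firstChild): form
After 7 (parentNode): div
After 8 (lastChild): form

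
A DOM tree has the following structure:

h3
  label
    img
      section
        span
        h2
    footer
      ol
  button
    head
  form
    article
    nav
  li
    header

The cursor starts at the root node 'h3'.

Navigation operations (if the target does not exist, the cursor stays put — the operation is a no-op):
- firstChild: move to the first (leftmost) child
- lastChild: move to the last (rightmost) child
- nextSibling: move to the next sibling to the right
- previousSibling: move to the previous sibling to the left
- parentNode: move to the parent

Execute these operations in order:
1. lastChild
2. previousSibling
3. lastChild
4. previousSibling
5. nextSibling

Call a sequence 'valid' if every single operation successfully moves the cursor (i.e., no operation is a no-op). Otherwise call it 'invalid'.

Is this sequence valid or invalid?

After 1 (lastChild): li
After 2 (previousSibling): form
After 3 (lastChild): nav
After 4 (previousSibling): article
After 5 (nextSibling): nav

Answer: valid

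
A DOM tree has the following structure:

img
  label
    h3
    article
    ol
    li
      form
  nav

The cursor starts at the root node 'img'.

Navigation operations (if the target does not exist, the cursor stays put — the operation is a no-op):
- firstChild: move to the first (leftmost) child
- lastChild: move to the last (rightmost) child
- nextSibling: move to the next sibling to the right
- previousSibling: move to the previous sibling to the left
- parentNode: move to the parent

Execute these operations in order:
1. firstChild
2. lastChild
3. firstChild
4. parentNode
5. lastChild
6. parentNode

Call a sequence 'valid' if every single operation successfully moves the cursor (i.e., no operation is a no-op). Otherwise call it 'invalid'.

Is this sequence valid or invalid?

After 1 (firstChild): label
After 2 (lastChild): li
After 3 (firstChild): form
After 4 (parentNode): li
After 5 (lastChild): form
After 6 (parentNode): li

Answer: valid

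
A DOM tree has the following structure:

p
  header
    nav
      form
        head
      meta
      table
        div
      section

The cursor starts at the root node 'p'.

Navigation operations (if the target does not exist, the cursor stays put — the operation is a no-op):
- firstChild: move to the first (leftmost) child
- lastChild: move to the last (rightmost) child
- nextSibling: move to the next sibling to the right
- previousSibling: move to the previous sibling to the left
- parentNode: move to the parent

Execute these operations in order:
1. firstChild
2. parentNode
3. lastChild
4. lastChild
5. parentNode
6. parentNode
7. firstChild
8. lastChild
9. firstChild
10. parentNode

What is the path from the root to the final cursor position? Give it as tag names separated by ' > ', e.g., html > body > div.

Answer: p > header > nav

Derivation:
After 1 (firstChild): header
After 2 (parentNode): p
After 3 (lastChild): header
After 4 (lastChild): nav
After 5 (parentNode): header
After 6 (parentNode): p
After 7 (firstChild): header
After 8 (lastChild): nav
After 9 (firstChild): form
After 10 (parentNode): nav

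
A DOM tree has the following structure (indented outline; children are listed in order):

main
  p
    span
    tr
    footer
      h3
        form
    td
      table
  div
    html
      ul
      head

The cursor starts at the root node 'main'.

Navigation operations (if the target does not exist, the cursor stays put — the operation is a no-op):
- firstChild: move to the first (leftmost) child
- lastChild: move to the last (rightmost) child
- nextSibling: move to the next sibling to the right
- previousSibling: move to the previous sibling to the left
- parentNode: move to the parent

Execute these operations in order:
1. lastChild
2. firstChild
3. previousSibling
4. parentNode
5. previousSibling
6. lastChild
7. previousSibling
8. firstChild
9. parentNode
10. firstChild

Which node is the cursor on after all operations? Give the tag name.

Answer: h3

Derivation:
After 1 (lastChild): div
After 2 (firstChild): html
After 3 (previousSibling): html (no-op, stayed)
After 4 (parentNode): div
After 5 (previousSibling): p
After 6 (lastChild): td
After 7 (previousSibling): footer
After 8 (firstChild): h3
After 9 (parentNode): footer
After 10 (firstChild): h3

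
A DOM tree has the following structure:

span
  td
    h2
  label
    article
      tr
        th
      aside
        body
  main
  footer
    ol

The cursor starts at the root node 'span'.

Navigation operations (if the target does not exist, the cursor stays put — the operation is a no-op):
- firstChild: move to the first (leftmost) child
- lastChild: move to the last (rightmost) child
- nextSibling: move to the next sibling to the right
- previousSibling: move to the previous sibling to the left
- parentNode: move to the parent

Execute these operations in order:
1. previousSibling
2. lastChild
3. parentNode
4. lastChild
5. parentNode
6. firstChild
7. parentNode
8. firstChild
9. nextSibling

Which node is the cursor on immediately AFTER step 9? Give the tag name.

After 1 (previousSibling): span (no-op, stayed)
After 2 (lastChild): footer
After 3 (parentNode): span
After 4 (lastChild): footer
After 5 (parentNode): span
After 6 (firstChild): td
After 7 (parentNode): span
After 8 (firstChild): td
After 9 (nextSibling): label

Answer: label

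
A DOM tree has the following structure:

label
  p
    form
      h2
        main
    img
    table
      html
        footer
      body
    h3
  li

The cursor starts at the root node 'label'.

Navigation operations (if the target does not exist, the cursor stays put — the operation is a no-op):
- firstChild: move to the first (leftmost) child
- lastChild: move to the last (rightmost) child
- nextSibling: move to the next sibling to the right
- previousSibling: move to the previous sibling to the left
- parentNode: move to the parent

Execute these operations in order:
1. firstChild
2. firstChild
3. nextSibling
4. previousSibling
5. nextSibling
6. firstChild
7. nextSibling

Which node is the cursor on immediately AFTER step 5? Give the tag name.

After 1 (firstChild): p
After 2 (firstChild): form
After 3 (nextSibling): img
After 4 (previousSibling): form
After 5 (nextSibling): img

Answer: img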